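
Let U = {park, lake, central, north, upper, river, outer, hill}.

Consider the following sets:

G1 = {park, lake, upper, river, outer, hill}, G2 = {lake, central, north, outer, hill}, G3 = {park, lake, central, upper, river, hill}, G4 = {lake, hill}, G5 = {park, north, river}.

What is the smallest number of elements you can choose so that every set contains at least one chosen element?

Take H = {park, lake}. Each listed set contains at least one of these, so H is a hitting set of size 2.
The sets G4, G5 are pairwise disjoint, so any hitting set needs a separate element for each — at least 2. Hence 2 is optimal.

2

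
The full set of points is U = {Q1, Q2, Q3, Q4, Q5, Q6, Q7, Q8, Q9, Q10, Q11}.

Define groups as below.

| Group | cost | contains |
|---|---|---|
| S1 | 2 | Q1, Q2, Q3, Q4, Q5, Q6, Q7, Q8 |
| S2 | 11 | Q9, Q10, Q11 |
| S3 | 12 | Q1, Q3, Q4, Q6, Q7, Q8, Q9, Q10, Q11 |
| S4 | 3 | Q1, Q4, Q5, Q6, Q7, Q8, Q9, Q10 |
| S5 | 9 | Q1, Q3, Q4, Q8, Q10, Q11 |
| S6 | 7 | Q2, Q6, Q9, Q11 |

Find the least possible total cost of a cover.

S1, S4, S6 together cover every point (S1 ∪ S4 ∪ S6 = {Q1, Q2, Q3, Q4, Q5, Q6, Q7, Q8, Q9, Q10, Q11}); total cost 2 + 3 + 7 = 12.
No covering selection has total cost below 12.

12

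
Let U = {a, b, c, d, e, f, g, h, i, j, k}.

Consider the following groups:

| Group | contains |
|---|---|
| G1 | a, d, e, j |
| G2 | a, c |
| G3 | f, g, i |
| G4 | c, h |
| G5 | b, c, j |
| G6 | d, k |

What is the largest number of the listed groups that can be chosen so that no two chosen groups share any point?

3

G3, G4, G6 are pairwise disjoint (G3={f,g,i}; G4={c,h}; G6={d,k}).
Every remaining group overlaps one of these, and no 4 of the listed groups are pairwise disjoint, so 3 is the maximum.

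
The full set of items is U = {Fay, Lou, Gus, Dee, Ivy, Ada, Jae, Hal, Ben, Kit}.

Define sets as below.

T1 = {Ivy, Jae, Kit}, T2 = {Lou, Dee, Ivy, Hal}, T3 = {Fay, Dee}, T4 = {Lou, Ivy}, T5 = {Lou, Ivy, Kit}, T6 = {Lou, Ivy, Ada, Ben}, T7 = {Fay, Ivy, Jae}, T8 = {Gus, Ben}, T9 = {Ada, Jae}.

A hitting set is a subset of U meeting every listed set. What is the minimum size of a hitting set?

Take H = {Fay, Lou, Gus, Jae}. Each listed set contains at least one of these, so H is a hitting set of size 4.
The sets T3, T4, T8, T9 are pairwise disjoint, so any hitting set needs a separate item for each — at least 4. Hence 4 is optimal.

4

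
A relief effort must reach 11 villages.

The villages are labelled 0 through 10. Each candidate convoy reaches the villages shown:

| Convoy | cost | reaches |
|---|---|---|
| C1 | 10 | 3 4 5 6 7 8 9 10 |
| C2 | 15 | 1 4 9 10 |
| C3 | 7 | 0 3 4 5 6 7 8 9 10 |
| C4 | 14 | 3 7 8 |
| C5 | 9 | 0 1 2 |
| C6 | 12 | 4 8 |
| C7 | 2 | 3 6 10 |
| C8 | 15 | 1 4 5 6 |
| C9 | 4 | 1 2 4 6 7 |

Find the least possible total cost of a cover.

11

C3, C9 together cover every village (C3 ∪ C9 = {0, 1, 2, 3, 4, 5, 6, 7, 8, 9, 10}); total cost 7 + 4 = 11.
The greedy pick C7, C9, C3 costs 13; no covering selection beats 11.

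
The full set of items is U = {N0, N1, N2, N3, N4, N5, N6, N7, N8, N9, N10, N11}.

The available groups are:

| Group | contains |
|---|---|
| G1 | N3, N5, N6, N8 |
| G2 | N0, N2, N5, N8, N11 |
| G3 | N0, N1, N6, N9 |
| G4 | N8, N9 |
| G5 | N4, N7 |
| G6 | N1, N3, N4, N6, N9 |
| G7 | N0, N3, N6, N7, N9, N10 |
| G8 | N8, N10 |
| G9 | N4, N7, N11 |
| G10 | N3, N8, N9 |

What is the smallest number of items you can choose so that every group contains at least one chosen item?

The 3 items {N4, N8, N9} hit every group.
The groups G3, G5, G8 are pairwise disjoint, so any hitting set needs a separate item for each — at least 3. Hence 3 is optimal.

3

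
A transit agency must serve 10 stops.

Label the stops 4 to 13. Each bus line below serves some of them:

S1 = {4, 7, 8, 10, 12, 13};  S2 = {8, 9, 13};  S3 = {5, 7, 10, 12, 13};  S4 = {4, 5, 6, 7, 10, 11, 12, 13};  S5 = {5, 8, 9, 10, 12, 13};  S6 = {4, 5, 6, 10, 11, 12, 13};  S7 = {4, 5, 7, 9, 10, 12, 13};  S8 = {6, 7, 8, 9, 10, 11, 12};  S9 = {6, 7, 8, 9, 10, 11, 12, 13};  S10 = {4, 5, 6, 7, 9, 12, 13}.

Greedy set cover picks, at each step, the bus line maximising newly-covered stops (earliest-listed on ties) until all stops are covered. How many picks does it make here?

Greedy: pick S4 (covers 8 new) → pick S2 (covers 2 new). Total picks: 2.

2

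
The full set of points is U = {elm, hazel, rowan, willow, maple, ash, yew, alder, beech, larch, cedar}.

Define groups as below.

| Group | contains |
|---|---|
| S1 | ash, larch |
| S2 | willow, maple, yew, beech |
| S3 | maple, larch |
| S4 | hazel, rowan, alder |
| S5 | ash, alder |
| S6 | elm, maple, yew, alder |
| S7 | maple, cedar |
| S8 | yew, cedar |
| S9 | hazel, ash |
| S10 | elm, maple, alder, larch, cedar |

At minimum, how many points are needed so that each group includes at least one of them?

4

Take H = {rowan, maple, ash, cedar}. Each listed group contains at least one of these, so H is a hitting set of size 4.
No choice of 3 points meets every group, so 4 is the minimum.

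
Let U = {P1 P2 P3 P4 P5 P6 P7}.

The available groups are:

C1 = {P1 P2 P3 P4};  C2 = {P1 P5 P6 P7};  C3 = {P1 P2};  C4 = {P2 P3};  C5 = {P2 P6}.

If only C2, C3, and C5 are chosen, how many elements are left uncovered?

Union of C2, C3, C5 = {P1, P2, P5, P6, P7}.
Not covered: P3, P4 — 2 elements.

2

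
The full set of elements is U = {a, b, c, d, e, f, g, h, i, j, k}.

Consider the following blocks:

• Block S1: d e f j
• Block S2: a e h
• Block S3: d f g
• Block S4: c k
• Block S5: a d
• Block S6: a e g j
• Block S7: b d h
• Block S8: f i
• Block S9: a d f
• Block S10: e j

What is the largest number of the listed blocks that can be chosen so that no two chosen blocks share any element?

4

S4, S7, S8, S10 are pairwise disjoint (S4={c,k}; S7={b,d,h}; S8={f,i}; S10={e,j}).
Every remaining block overlaps one of these, and no 5 of the listed blocks are pairwise disjoint, so 4 is the maximum.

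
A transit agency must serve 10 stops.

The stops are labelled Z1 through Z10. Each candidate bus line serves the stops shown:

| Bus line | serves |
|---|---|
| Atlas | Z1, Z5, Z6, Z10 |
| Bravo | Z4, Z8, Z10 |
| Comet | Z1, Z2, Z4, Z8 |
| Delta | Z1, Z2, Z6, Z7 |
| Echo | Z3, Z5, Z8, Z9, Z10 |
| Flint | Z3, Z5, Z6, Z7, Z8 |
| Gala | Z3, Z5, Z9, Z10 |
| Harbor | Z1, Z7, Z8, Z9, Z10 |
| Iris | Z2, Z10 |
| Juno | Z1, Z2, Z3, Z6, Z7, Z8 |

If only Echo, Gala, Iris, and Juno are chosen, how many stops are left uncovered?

1

Union of Echo, Gala, Iris, Juno = {Z1, Z2, Z3, Z5, Z6, Z7, Z8, Z9, Z10}.
Not covered: Z4 — 1 stop.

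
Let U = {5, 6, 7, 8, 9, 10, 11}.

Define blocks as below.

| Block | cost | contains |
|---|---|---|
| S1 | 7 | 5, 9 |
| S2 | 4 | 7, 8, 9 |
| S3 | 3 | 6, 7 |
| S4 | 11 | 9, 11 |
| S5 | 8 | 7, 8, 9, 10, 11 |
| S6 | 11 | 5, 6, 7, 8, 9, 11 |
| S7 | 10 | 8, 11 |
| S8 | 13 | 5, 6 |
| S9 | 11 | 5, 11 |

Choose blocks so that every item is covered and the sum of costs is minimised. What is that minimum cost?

18

S1, S3, S5 together cover every item (S1 ∪ S3 ∪ S5 = {5, 6, 7, 8, 9, 10, 11}); total cost 7 + 3 + 8 = 18.
The greedy pick S2, S3, S5, S1 costs 22; no covering selection beats 18.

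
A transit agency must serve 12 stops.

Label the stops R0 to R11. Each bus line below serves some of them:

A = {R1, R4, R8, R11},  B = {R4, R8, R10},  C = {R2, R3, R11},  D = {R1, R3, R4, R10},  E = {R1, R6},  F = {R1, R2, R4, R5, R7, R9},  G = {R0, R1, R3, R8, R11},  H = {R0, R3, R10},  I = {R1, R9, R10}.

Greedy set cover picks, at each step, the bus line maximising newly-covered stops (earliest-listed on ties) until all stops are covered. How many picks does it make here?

4

Greedy: pick F (covers 6 new) → pick G (covers 4 new) → pick B (covers 1 new) → pick E (covers 1 new). Total picks: 4.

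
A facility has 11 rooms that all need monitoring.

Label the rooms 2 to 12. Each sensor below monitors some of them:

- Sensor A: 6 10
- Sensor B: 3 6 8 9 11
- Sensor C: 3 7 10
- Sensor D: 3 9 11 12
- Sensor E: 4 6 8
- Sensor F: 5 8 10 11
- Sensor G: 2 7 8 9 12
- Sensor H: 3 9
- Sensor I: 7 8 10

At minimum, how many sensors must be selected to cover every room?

4

Take {D, E, F, G}. Their union is {2, 3, 4, 5, 6, 7, 8, 9, 10, 11, 12}, which is all 11 rooms.
No 3 of the 9 sensors cover everything (all 84 combinations miss at least one room), so 4 is optimal.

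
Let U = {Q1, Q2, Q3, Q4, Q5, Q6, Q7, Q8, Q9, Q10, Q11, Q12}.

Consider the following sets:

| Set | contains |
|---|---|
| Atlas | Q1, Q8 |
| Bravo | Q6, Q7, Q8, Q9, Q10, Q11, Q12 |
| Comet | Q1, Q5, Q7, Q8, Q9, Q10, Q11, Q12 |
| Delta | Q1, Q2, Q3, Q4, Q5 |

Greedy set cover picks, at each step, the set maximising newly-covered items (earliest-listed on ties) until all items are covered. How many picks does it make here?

3

Greedy: pick Comet (covers 8 new) → pick Delta (covers 3 new) → pick Bravo (covers 1 new). Total picks: 3.
(The true minimum cover uses only 2 sets, so greedy is not optimal here.)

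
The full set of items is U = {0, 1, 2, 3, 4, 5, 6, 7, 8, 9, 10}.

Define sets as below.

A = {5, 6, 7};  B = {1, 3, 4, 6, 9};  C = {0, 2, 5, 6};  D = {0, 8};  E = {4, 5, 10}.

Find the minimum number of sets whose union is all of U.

5

Take {A, B, C, D, E}. Their union is {0, 1, 2, 3, 4, 5, 6, 7, 8, 9, 10}, which is all 11 items.
No 4 of the 5 sets cover everything (all 5 combinations miss at least one item), so 5 is optimal.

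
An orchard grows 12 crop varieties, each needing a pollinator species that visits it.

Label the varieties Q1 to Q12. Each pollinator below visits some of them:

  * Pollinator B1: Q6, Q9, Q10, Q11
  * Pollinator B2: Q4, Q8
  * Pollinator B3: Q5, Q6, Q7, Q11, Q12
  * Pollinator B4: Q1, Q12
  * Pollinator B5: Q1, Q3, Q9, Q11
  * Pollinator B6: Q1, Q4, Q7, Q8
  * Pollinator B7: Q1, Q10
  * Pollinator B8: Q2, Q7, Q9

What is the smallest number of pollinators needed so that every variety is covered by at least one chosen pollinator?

5

Take {B1, B2, B3, B5, B8}. Their union is {Q1, Q2, Q3, Q4, Q5, Q6, Q7, Q8, Q9, Q10, Q11, Q12}, which is all 12 varieties.
No 4 of the 8 pollinators cover everything (all 70 combinations miss at least one variety), so 5 is optimal.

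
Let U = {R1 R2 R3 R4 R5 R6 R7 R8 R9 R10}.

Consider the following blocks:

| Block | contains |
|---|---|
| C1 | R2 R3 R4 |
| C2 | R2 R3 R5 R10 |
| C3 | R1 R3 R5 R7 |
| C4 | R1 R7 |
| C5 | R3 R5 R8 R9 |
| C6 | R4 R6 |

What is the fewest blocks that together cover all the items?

4

Take {C2, C3, C5, C6}. Their union is {R1, R2, R3, R4, R5, R6, R7, R8, R9, R10}, which is all 10 items.
Only C5 contains R8, so C5 is forced; the remaining 6 items need at least 3 more blocks (each remaining block adds at most 2) — so at least 4 blocks are needed, and 4 is optimal.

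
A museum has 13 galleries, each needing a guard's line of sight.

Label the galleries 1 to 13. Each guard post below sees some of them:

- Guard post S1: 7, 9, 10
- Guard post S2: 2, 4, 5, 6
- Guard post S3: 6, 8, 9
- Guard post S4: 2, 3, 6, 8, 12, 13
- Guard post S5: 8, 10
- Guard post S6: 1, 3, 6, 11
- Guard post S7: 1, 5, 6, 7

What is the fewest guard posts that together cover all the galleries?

4

Take {S1, S2, S4, S6}. Their union is {1, 2, 3, 4, 5, 6, 7, 8, 9, 10, 11, 12, 13}, which is all 13 galleries.
Only S2 contains 4, so S2 is forced; the remaining 9 galleries need at least 3 more guard posts (each remaining guard post adds at most 4) — so at least 4 guard posts are needed, and 4 is optimal.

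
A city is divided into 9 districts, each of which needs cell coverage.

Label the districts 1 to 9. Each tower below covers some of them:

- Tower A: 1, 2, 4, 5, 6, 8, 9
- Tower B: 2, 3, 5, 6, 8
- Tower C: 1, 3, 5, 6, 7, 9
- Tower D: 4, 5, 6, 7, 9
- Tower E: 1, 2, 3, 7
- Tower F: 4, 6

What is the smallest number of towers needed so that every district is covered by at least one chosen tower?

A and E together: A ∪ E = {1, 2, 3, 4, 5, 6, 7, 8, 9} — every district is covered.
No single tower has all 9 districts (the largest, A, has 7), so 2 is optimal.

2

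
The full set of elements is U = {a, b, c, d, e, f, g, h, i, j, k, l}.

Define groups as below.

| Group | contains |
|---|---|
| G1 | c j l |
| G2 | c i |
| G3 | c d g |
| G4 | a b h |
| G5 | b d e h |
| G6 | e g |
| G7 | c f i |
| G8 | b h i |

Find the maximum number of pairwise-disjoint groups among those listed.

3

G4, G6, G7 are pairwise disjoint (G4={a,b,h}; G6={e,g}; G7={c,f,i}).
Every remaining group overlaps one of these, and no 4 of the listed groups are pairwise disjoint, so 3 is the maximum.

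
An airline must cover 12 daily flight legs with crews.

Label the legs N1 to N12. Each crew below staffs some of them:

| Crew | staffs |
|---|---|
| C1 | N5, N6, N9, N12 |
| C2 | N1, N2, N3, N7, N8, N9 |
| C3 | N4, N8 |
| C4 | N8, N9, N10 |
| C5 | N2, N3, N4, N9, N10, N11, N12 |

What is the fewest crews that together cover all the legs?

3

Take {C1, C2, C5}. Their union is {N1, N2, N3, N4, N5, N6, N7, N8, N9, N10, N11, N12}, which is all 12 legs.
Only C2 contains N1, so C2 is forced; the remaining 6 legs need at least 2 more crews (each remaining crew adds at most 4) — so at least 3 crews are needed, and 3 is optimal.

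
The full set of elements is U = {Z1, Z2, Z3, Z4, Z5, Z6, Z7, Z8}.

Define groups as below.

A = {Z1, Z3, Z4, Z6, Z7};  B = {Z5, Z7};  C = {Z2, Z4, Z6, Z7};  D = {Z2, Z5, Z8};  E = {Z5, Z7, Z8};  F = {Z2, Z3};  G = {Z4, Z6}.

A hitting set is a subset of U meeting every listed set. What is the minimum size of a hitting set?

3

The 3 elements {Z3, Z4, Z5} hit every group.
The groups B, F, G are pairwise disjoint, so any hitting set needs a separate element for each — at least 3. Hence 3 is optimal.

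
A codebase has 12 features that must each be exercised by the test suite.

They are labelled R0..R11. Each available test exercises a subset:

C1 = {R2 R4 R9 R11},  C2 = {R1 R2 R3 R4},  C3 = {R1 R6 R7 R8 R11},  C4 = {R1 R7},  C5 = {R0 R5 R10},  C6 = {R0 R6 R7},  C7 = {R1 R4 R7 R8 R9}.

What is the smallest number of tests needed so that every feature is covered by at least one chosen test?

Take {C2, C3, C5, C7}. Their union is {R0, R1, R2, R3, R4, R5, R6, R7, R8, R9, R10, R11}, which is all 12 features.
No 3 of the 7 tests cover everything (all 35 combinations miss at least one feature), so 4 is optimal.

4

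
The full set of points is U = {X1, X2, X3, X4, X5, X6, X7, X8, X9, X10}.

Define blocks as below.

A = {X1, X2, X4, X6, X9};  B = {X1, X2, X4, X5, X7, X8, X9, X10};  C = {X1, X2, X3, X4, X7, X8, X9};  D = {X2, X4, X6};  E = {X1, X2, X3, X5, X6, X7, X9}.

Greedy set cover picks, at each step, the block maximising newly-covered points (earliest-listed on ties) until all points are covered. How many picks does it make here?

2

Greedy: pick B (covers 8 new) → pick E (covers 2 new). Total picks: 2.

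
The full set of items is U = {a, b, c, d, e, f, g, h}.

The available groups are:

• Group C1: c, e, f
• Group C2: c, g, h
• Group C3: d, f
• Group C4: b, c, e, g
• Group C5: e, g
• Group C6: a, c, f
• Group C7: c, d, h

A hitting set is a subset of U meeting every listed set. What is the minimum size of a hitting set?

3

The 3 items {c, e, f} hit every group.
No choice of 2 items meets every group, so 3 is the minimum.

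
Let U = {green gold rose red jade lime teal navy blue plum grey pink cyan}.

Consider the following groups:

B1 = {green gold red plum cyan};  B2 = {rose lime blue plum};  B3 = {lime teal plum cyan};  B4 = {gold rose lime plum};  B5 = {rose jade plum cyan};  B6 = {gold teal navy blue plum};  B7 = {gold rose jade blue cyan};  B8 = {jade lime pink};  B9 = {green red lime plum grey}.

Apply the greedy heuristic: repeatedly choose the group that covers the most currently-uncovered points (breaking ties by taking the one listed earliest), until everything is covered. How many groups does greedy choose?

5

Greedy: pick B1 (covers 5 new) → pick B2 (covers 3 new) → pick B6 (covers 2 new) → pick B8 (covers 2 new) → pick B9 (covers 1 new). Total picks: 5.
(The true minimum cover uses only 4 groups, so greedy is not optimal here.)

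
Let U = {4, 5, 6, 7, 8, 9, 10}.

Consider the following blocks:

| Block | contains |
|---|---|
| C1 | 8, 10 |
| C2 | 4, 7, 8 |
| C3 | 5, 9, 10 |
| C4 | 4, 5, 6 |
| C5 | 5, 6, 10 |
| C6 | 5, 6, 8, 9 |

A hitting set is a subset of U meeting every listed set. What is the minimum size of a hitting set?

Take H = {5, 8}. Each listed block contains at least one of these, so H is a hitting set of size 2.
The blocks C2, C3 are pairwise disjoint, so any hitting set needs a separate item for each — at least 2. Hence 2 is optimal.

2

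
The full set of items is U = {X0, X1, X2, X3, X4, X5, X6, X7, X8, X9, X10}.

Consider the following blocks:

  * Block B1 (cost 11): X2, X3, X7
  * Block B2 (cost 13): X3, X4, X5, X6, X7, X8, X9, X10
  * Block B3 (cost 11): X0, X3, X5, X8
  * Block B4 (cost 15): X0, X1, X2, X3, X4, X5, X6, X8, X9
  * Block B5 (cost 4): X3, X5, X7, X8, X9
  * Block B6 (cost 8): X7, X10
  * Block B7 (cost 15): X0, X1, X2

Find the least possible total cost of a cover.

23

B4, B6 together cover every item (B4 ∪ B6 = {X0, X1, X2, X3, X4, X5, X6, X7, X8, X9, X10}); total cost 15 + 8 = 23.
The greedy pick B5, B4, B6 costs 27; no covering selection beats 23.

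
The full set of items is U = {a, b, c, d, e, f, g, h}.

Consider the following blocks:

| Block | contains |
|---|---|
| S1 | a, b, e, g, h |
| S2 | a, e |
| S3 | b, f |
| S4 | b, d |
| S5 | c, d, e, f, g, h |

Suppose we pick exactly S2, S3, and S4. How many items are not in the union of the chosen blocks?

3

Union of S2, S3, S4 = {a, b, d, e, f}.
Not covered: c, g, h — 3 items.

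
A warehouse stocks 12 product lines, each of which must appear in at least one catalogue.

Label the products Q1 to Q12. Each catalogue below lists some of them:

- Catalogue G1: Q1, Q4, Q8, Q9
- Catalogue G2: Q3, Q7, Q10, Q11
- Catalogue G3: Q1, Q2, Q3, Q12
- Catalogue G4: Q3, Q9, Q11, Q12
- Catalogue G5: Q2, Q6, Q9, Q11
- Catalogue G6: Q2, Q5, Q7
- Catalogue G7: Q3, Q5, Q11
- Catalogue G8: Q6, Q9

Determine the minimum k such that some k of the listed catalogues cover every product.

5

G1 and G2 and G4 and G5 and G6 together: G1 ∪ G2 ∪ G4 ∪ G5 ∪ G6 = {Q1, Q2, Q3, Q4, Q5, Q6, Q7, Q8, Q9, Q10, Q11, Q12} — every product is covered.
No 4 of the 8 catalogues cover everything (all 70 combinations miss at least one product), so 5 is optimal.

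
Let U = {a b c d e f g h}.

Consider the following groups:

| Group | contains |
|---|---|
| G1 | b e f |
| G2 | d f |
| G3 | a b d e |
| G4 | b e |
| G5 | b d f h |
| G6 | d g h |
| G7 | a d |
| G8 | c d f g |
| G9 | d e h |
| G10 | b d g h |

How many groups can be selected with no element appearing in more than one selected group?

2

G4, G8 are pairwise disjoint (G4={b,e}; G8={c,d,f,g}).
Every remaining group overlaps one of these, and no 3 of the listed groups are pairwise disjoint, so 2 is the maximum.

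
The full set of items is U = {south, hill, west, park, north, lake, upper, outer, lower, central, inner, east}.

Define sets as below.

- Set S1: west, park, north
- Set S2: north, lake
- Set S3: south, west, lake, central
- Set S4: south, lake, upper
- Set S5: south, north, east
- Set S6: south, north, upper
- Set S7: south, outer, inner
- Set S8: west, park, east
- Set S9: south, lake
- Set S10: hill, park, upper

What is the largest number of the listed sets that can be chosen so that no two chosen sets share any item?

S2, S7, S10 are pairwise disjoint (S2={north,lake}; S7={south,outer,inner}; S10={hill,park,upper}).
Every remaining set overlaps one of these, and no 4 of the listed sets are pairwise disjoint, so 3 is the maximum.

3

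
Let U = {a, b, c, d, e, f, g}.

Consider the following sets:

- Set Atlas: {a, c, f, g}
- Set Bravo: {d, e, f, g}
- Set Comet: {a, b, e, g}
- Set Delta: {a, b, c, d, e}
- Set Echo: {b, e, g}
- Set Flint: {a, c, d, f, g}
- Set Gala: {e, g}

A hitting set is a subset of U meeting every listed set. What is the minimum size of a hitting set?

The 2 elements {e, g} hit every set.
No single element lies in every set, so at least 2 are needed and 2 is optimal.

2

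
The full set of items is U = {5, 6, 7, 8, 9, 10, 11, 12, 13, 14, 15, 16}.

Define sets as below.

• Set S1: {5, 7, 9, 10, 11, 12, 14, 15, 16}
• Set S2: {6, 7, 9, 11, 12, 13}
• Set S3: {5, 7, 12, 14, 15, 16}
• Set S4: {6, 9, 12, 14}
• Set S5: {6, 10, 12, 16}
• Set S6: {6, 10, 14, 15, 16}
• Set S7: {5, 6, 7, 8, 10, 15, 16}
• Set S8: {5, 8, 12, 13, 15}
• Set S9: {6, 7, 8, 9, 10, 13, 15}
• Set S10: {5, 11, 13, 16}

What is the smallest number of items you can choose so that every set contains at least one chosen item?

2

Take H = {5, 6}. Each listed set contains at least one of these, so H is a hitting set of size 2.
The sets S4, S10 are pairwise disjoint, so any hitting set needs a separate item for each — at least 2. Hence 2 is optimal.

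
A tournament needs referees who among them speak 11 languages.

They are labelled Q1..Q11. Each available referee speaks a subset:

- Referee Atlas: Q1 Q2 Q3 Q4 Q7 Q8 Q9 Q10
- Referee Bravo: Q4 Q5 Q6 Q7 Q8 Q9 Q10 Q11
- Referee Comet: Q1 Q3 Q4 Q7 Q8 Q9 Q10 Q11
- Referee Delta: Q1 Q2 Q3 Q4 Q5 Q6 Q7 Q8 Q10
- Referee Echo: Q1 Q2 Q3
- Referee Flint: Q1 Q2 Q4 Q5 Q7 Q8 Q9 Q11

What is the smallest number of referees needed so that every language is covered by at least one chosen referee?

2

Bravo and Echo together: Bravo ∪ Echo = {Q1, Q2, Q3, Q4, Q5, Q6, Q7, Q8, Q9, Q10, Q11} — every language is covered.
No single referee has all 11 languages (the largest, Delta, has 9), so 2 is optimal.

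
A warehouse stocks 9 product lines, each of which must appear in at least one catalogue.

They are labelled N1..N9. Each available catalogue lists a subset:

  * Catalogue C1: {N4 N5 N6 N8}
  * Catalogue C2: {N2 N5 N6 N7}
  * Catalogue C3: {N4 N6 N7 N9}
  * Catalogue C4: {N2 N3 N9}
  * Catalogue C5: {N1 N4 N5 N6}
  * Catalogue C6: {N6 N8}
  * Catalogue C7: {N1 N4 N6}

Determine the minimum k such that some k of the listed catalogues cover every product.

Take {C2, C4, C6, C7}. Their union is {N1, N2, N3, N4, N5, N6, N7, N8, N9}, which is all 9 products.
No 3 of the 7 catalogues cover everything (all 35 combinations miss at least one product), so 4 is optimal.

4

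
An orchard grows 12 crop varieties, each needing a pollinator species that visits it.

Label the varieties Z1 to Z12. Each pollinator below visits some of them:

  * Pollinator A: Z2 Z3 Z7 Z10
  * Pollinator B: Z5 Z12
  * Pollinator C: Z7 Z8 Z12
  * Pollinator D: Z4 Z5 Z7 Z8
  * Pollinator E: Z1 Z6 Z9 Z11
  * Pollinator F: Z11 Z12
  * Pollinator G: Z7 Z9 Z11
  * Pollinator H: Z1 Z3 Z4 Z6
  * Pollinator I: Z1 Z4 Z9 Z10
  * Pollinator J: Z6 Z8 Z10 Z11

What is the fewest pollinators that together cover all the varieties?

4

A and D and E and F together: A ∪ D ∪ E ∪ F = {Z1, Z2, Z3, Z4, Z5, Z6, Z7, Z8, Z9, Z10, Z11, Z12} — every variety is covered.
No 3 of the 10 pollinators cover everything (all 120 combinations miss at least one variety), so 4 is optimal.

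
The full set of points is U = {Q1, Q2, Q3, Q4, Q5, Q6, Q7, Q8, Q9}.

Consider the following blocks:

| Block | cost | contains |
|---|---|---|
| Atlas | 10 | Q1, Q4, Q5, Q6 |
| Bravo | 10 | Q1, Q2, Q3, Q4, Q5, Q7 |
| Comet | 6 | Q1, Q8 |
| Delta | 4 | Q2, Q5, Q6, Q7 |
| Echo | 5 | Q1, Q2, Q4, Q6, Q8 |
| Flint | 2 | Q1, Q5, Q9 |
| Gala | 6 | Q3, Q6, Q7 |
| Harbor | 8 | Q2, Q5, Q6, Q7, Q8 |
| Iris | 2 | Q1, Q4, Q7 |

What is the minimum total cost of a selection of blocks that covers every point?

Echo, Flint, Gala together cover every point (Echo ∪ Flint ∪ Gala = {Q1, Q2, Q3, Q4, Q5, Q6, Q7, Q8, Q9}); total cost 5 + 2 + 6 = 13.
The greedy pick Flint, Iris, Echo, Gala costs 15; no covering selection beats 13.

13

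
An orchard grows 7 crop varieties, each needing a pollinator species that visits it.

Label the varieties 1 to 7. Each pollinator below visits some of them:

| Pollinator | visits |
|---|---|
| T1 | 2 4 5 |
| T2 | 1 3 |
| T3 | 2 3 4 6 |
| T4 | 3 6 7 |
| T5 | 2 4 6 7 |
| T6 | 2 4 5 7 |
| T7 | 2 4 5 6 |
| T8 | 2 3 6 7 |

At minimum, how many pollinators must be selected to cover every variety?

3

T2 and T5 and T6 together: T2 ∪ T5 ∪ T6 = {1, 2, 3, 4, 5, 6, 7} — every variety is covered.
Only T2 contains 1, so T2 is forced; the remaining 5 varieties need at least 2 more pollinators (each remaining pollinator adds at most 4) — so at least 3 pollinators are needed, and 3 is optimal.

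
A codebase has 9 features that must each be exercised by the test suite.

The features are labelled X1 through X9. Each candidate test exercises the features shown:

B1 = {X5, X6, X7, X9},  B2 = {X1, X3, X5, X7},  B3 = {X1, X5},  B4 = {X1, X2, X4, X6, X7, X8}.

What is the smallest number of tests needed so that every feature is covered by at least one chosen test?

Take {B1, B2, B4}. Their union is {X1, X2, X3, X4, X5, X6, X7, X8, X9}, which is all 9 features.
Only B4 contains X2, so B4 is forced; the remaining 3 features need at least 2 more tests (each remaining test adds at most 2) — so at least 3 tests are needed, and 3 is optimal.

3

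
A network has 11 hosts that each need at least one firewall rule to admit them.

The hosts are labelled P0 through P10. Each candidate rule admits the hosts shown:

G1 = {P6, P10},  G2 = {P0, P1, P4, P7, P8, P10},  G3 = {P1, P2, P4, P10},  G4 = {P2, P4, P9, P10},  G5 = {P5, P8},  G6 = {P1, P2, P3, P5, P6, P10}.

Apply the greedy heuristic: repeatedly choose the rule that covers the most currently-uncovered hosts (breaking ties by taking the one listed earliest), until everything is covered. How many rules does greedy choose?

Greedy: pick G2 (covers 6 new) → pick G6 (covers 4 new) → pick G4 (covers 1 new). Total picks: 3.

3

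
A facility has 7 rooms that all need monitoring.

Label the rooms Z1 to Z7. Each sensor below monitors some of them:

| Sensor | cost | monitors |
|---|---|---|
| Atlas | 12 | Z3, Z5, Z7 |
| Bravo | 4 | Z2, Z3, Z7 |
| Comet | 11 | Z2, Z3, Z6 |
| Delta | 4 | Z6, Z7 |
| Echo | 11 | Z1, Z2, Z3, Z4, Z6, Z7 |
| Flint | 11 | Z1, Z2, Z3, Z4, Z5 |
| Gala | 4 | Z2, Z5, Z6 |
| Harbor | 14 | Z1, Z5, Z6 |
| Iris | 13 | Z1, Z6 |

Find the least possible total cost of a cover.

15

Delta, Flint together cover every room (Delta ∪ Flint = {Z1, Z2, Z3, Z4, Z5, Z6, Z7}); total cost 4 + 11 = 15.
The greedy pick Bravo, Gala, Echo costs 19; no covering selection beats 15.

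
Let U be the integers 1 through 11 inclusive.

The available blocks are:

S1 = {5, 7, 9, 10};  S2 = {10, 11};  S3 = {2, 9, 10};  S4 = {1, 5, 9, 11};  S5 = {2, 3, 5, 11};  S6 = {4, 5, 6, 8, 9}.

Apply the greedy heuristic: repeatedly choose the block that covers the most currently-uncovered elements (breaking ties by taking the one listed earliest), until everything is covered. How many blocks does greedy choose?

4

Greedy: pick S6 (covers 5 new) → pick S5 (covers 3 new) → pick S1 (covers 2 new) → pick S4 (covers 1 new). Total picks: 4.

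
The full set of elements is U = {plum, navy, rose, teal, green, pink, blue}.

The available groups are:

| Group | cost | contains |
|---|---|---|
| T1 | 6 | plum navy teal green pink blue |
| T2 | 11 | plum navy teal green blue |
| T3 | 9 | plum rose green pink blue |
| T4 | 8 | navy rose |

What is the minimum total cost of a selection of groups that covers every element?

14

T1, T4 together cover every element (T1 ∪ T4 = {plum, navy, rose, teal, green, pink, blue}); total cost 6 + 8 = 14.
No covering selection has total cost below 14.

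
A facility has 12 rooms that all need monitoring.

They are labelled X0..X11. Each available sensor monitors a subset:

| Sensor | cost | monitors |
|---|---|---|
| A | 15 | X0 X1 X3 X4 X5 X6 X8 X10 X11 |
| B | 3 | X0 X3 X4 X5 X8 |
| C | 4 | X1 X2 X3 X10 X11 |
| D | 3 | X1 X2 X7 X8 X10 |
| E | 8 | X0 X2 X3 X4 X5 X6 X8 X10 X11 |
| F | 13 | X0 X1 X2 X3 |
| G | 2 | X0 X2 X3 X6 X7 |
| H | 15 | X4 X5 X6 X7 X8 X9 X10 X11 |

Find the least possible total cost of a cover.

D, G, H together cover every room (D ∪ G ∪ H = {X0, X1, X2, X3, X4, X5, X6, X7, X8, X9, X10, X11}); total cost 3 + 2 + 15 = 20.
The greedy pick G, B, C, H costs 24; no covering selection beats 20.

20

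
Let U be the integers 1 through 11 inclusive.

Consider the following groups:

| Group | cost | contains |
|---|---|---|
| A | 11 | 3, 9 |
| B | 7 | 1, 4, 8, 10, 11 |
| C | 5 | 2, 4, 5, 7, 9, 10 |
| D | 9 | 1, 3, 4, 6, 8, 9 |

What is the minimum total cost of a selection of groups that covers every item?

B, C, D together cover every item (B ∪ C ∪ D = {1, 2, 3, 4, 5, 6, 7, 8, 9, 10, 11}); total cost 7 + 5 + 9 = 21.
No covering selection has total cost below 21.

21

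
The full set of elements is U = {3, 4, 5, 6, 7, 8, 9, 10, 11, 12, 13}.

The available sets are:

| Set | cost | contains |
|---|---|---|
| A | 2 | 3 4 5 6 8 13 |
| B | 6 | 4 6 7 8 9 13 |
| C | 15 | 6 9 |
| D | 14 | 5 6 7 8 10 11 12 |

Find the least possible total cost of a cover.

A, B, D together cover every element (A ∪ B ∪ D = {3, 4, 5, 6, 7, 8, 9, 10, 11, 12, 13}); total cost 2 + 6 + 14 = 22.
No covering selection has total cost below 22.

22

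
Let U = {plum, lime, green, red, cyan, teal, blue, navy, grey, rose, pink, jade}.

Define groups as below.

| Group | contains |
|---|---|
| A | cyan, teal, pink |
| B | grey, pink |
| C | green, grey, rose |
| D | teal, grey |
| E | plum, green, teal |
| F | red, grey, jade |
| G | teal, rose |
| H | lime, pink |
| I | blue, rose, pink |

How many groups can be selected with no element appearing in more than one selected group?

E, F, I are pairwise disjoint (E={plum,green,teal}; F={red,grey,jade}; I={blue,rose,pink}).
Every remaining group overlaps one of these, and no 4 of the listed groups are pairwise disjoint, so 3 is the maximum.

3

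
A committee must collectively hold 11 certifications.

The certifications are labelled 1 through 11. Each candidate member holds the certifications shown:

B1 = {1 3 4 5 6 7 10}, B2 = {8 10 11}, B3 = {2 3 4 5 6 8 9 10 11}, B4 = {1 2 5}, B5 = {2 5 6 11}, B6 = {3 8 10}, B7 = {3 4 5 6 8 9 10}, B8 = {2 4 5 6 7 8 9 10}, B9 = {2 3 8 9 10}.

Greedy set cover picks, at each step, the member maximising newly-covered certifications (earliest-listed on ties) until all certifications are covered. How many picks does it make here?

Greedy: pick B3 (covers 9 new) → pick B1 (covers 2 new). Total picks: 2.

2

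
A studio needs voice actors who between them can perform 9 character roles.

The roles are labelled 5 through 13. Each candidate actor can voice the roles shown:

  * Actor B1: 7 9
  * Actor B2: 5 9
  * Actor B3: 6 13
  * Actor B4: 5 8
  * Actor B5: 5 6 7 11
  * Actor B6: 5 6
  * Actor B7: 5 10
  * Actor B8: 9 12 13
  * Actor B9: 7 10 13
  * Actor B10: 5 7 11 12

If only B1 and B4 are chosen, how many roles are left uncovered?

Union of B1, B4 = {5, 7, 8, 9}.
Not covered: 6, 10, 11, 12, 13 — 5 roles.

5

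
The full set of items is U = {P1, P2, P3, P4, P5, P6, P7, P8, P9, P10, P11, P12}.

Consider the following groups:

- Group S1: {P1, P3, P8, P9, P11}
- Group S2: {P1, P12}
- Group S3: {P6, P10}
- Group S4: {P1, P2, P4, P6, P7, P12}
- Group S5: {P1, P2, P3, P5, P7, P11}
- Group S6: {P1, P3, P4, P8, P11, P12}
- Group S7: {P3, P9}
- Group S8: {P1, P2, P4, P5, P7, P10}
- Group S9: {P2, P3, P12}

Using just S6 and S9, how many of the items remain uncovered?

Union of S6, S9 = {P1, P2, P3, P4, P8, P11, P12}.
Not covered: P5, P6, P7, P9, P10 — 5 items.

5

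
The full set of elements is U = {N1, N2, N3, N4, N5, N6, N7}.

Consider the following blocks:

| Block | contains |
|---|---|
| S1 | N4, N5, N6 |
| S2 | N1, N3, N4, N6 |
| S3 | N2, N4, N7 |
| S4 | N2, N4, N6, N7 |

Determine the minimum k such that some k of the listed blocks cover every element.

3

Take {S1, S2, S3}. Their union is {N1, N2, N3, N4, N5, N6, N7}, which is all 7 elements.
Only S2 contains N1, so S2 is forced; the remaining 3 elements need at least 2 more blocks (each remaining block adds at most 2) — so at least 3 blocks are needed, and 3 is optimal.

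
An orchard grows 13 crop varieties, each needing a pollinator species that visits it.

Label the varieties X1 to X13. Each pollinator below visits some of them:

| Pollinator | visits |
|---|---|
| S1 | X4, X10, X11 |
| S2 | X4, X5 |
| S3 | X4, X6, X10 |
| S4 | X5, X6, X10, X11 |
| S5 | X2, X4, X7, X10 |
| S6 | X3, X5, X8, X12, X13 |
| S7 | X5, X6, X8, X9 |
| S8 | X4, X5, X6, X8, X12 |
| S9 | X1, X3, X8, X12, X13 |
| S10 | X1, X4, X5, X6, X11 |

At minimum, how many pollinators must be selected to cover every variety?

Take {S4, S5, S7, S9}. Their union is {X1, X2, X3, X4, X5, X6, X7, X8, X9, X10, X11, X12, X13}, which is all 13 varieties.
Only S7 contains X9, so S7 is forced; the remaining 9 varieties need at least 3 more pollinators (each remaining pollinator adds at most 4) — so at least 4 pollinators are needed, and 4 is optimal.

4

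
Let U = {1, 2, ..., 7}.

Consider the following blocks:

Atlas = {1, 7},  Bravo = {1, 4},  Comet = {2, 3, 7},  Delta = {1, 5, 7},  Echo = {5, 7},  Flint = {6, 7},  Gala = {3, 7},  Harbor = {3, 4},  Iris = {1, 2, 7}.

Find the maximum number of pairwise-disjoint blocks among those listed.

2

Bravo, Echo are pairwise disjoint (Bravo={1,4}; Echo={5,7}).
Every remaining block overlaps one of these, and no 3 of the listed blocks are pairwise disjoint, so 2 is the maximum.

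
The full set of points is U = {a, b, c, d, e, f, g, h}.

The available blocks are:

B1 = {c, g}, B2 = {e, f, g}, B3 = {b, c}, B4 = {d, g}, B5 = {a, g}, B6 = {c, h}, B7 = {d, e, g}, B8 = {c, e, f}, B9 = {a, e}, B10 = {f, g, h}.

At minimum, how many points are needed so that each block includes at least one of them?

Take T = {c, e, g}. Each listed block contains at least one of these, so T is a hitting set of size 3.
The blocks B3, B9, B10 are pairwise disjoint, so any hitting set needs a separate point for each — at least 3. Hence 3 is optimal.

3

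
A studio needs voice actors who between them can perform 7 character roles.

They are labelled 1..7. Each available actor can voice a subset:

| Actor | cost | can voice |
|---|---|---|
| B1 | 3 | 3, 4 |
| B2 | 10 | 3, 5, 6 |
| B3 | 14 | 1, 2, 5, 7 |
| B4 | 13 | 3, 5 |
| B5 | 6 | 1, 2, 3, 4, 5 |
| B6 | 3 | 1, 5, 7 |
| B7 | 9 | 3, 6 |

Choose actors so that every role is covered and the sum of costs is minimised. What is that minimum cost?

18

B5, B6, B7 together cover every role (B5 ∪ B6 ∪ B7 = {1, 2, 3, 4, 5, 6, 7}); total cost 6 + 3 + 9 = 18.
The greedy pick B6, B1, B5, B7 costs 21; no covering selection beats 18.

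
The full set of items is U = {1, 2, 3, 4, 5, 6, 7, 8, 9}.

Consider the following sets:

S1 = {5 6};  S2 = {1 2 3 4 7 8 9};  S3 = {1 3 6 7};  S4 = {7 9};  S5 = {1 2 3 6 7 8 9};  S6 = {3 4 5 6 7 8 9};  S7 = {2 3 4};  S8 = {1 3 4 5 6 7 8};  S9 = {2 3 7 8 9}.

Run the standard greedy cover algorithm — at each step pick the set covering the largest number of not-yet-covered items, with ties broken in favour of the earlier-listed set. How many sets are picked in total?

2

Greedy: pick S2 (covers 7 new) → pick S1 (covers 2 new). Total picks: 2.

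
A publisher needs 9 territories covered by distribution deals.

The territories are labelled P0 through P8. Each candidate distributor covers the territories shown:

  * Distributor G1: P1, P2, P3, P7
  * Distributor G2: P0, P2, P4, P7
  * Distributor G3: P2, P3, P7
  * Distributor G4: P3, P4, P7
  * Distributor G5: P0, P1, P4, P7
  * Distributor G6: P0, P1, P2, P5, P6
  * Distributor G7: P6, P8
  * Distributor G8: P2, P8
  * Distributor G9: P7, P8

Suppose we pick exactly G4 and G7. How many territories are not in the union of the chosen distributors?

4

Union of G4, G7 = {P3, P4, P6, P7, P8}.
Not covered: P0, P1, P2, P5 — 4 territories.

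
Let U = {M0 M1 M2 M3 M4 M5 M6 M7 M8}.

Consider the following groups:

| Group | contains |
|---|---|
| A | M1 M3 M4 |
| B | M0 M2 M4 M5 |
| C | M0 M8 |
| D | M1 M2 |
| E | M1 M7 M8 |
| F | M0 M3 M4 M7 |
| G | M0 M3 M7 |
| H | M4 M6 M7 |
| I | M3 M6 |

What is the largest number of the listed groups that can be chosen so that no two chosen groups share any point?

3

C, D, H are pairwise disjoint (C={M0,M8}; D={M1,M2}; H={M4,M6,M7}).
Every remaining group overlaps one of these, and no 4 of the listed groups are pairwise disjoint, so 3 is the maximum.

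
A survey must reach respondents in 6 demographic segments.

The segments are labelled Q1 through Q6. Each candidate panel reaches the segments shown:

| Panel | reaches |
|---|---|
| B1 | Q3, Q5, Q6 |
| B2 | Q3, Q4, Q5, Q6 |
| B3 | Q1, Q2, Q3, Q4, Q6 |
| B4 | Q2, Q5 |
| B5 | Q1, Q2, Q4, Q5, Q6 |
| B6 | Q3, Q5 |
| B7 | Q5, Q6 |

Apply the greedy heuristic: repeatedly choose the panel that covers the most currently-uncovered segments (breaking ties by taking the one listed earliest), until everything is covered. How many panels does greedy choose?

2

Greedy: pick B3 (covers 5 new) → pick B1 (covers 1 new). Total picks: 2.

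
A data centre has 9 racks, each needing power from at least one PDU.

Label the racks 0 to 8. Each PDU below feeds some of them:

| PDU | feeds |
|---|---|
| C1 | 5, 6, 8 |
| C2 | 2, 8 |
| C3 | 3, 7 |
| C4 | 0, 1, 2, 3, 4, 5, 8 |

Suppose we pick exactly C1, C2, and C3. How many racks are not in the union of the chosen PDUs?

Union of C1, C2, C3 = {2, 3, 5, 6, 7, 8}.
Not covered: 0, 1, 4 — 3 racks.

3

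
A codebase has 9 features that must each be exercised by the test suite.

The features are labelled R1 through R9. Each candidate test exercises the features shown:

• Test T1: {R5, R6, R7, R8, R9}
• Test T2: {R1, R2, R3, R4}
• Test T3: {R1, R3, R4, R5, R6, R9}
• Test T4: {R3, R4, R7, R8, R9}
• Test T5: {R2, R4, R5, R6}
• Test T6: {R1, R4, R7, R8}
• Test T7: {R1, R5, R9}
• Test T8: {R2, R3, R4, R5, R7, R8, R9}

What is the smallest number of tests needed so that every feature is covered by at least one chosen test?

2

T1 and T2 together: T1 ∪ T2 = {R1, R2, R3, R4, R5, R6, R7, R8, R9} — every feature is covered.
No single test has all 9 features (the largest, T8, has 7), so 2 is optimal.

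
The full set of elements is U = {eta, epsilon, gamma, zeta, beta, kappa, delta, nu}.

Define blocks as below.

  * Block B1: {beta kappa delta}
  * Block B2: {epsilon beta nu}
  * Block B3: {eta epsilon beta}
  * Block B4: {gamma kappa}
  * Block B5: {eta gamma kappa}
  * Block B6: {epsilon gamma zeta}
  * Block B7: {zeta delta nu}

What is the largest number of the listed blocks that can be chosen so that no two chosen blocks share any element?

B3, B4, B7 are pairwise disjoint (B3={eta,epsilon,beta}; B4={gamma,kappa}; B7={zeta,delta,nu}).
Every remaining block overlaps one of these, and no 4 of the listed blocks are pairwise disjoint, so 3 is the maximum.

3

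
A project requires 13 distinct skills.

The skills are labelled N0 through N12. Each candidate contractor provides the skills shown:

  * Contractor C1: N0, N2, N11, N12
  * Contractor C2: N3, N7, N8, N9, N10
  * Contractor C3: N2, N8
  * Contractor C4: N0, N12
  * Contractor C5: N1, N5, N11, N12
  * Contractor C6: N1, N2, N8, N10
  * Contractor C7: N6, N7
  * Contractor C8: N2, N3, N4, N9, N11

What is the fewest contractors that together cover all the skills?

5

Take {C2, C4, C5, C7, C8}. Their union is {N0, N1, N2, N3, N4, N5, N6, N7, N8, N9, N10, N11, N12}, which is all 13 skills.
No 4 of the 8 contractors cover everything (all 70 combinations miss at least one skill), so 5 is optimal.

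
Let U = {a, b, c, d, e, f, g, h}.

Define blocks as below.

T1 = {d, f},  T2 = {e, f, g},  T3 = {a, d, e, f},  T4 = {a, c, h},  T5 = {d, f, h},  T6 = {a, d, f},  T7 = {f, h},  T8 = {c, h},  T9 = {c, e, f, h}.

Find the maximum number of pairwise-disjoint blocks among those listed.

2

T3, T8 are pairwise disjoint (T3={a,d,e,f}; T8={c,h}).
Every remaining block overlaps one of these, and no 3 of the listed blocks are pairwise disjoint, so 2 is the maximum.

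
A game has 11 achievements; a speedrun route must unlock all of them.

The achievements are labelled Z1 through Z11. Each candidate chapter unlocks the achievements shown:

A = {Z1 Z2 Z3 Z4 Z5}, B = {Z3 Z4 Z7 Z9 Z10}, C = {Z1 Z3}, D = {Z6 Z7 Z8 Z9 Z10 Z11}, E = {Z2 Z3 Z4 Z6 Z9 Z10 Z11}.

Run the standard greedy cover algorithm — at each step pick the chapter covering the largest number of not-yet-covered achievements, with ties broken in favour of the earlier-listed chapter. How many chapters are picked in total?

Greedy: pick E (covers 7 new) → pick A (covers 2 new) → pick D (covers 2 new). Total picks: 3.
(The true minimum cover uses only 2 chapters, so greedy is not optimal here.)

3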